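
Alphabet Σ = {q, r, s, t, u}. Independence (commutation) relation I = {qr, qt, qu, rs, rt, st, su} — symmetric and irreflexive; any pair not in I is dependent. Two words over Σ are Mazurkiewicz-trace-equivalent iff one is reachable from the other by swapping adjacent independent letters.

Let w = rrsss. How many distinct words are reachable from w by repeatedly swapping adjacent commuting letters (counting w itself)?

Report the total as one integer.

10

#0=r has no predecessor
#1=r depends on [0:r]
#2=s has no predecessor
#3=s depends on [2:s]
#4=s depends on [3:s]
sources: [0:r, 2:s]
N(rest) = Σ N(rest − s) over sources s of rest; N(one piece) = 1:
  size 1 → [1]=1  [4]=1
  size 2 → [0,1]=1  [1,4]=2  [3,4]=1
  size 3 → [0,1,4]=3  [1,3,4]=3  [2,3,4]=1
  first=0(r) contributes 4
  first=2(s) contributes 6
|[w]| = 10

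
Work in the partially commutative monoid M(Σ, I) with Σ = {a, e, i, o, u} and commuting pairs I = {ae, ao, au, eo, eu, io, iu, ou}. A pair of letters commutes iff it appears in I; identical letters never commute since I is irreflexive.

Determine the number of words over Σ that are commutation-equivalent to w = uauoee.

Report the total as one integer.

0(u) covers ∅
1(a) covers ∅
2(u) covers 0:u
3(o) covers ∅
4(e) covers ∅
5(e) covers 4:e
floor of heap: 0:u, 1:a, 3:o, 4:e
completions by unplaced set U, small U first (add the entries for U minus each lowest piece of U):
  |U|=1: {1}:1  {2}:1  {3}:1  {5}:1
  |U|=2: {0,2}:1  {1,2}:2  {1,3}:2  {1,5}:2  {2,3}:2  {2,5}:2  {3,5}:2  {4,5}:1
  |U|=3: {0,1,2}:3  {0,2,3}:3  {0,2,5}:3  {1,2,3}:6  {1,2,5}:6  {1,3,5}:6  {1,4,5}:3  {2,3,5}:6  {2,4,5}:3  {3,4,5}:3
  |U|=4: {0,1,2,3}:12  {0,1,2,5}:12  {0,2,3,5}:12  {0,2,4,5}:6  {1,2,3,5}:24  {1,2,4,5}:12  {1,3,4,5}:12  {2,3,4,5}:12
  start at 0(u): 60
  start at 1(a): 30
  start at 3(o): 30
  start at 4(e): 60
sum over floor = 180

180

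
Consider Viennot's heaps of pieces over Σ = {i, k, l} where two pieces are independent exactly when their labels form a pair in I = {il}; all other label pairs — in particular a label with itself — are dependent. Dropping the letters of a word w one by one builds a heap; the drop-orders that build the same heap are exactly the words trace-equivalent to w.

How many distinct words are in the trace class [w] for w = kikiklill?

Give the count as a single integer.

piece 0:k — minimal
piece 1:i rests on {0:k}
piece 2:k rests on {1:i}
piece 3:i rests on {2:k}
piece 4:k rests on {3:i}
piece 5:l rests on {4:k}
piece 6:i rests on {4:k}
piece 7:l rests on {5:l}
piece 8:l rests on {7:l}
minimal pieces: {0:k}
ways to finish when only these pieces remain (= sum over removing one remaining piece with nothing left below it):
  1 left: {6}→1  {8}→1
  2 left: {6,8}→2  {7,8}→1
  3 left: {5,7,8}→1  {6,7,8}→3
  4 left: {5,6,7,8}→4
  5 left: {4,5,6,7,8}→4
  6 left: {3,4,5,6,7,8}→4
  7 left: {2,3,4,5,6,7,8}→4
  placing 0:k first → 4 extensions

4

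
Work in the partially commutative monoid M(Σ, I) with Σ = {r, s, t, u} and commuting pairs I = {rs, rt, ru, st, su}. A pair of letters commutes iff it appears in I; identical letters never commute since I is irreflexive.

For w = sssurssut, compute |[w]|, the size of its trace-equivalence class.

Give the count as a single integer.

0(s) covers ∅
1(s) covers 0:s
2(s) covers 1:s
3(u) covers ∅
4(r) covers ∅
5(s) covers 2:s
6(s) covers 5:s
7(u) covers 3:u
8(t) covers 7:u
floor of heap: 0:s, 3:u, 4:r
completions by unplaced set U, small U first (add the entries for U minus each lowest piece of U):
  |U|=1: {4}:1  {6}:1  {8}:1
  |U|=2: {4,6}:2  {4,8}:2  {5,6}:1  {6,8}:2  {7,8}:1
  |U|=3: {2,5,6}:1  {3,7,8}:1  {4,5,6}:3  {4,6,8}:6  {4,7,8}:3  {5,6,8}:3  {6,7,8}:3
  |U|=4: {1,2,5,6}:1  {2,4,5,6}:4  {2,5,6,8}:4  {3,4,7,8}:4  {3,6,7,8}:4  {4,5,6,8}:12  {4,6,7,8}:12  {5,6,7,8}:6
  |U|=5: {0,1,2,5,6}:1  {1,2,4,5,6}:5  {1,2,5,6,8}:5  {2,4,5,6,8}:20  {2,5,6,7,8}:10  {3,4,6,7,8}:20  {3,5,6,7,8}:10  {4,5,6,7,8}:30
  |U|=6: {0,1,2,4,5,6}:6  {0,1,2,5,6,8}:6  {1,2,4,5,6,8}:30  {1,2,5,6,7,8}:15  {2,3,5,6,7,8}:20  {2,4,5,6,7,8}:60  {3,4,5,6,7,8}:60
  |U|=7: {0,1,2,4,5,6,8}:42  {0,1,2,5,6,7,8}:21  {1,2,3,5,6,7,8}:35  {1,2,4,5,6,7,8}:105  {2,3,4,5,6,7,8}:140
  start at 0(s): 280
  start at 3(u): 168
  start at 4(r): 56
sum over floor = 504

504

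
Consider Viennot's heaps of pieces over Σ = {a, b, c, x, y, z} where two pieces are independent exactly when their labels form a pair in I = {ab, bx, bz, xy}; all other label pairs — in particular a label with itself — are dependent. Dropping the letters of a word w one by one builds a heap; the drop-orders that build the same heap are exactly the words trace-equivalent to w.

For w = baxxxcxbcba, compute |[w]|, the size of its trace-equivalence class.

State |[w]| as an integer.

20

drop 0:b onto floor
drop 1:a onto floor
drop 2:x onto {1:a}
drop 3:x onto {2:x}
drop 4:x onto {3:x}
drop 5:c onto {0:b, 4:x}
drop 6:x onto {5:c}
drop 7:b onto {5:c}
drop 8:c onto {6:x, 7:b}
drop 9:b onto {8:c}
drop 10:a onto {8:c}
ground layer = {0:b, 1:a}
drop-orders for the pieces not yet dropped (sum over which currently-grounded one goes next):
  1 to go: {9} 1  {10} 1
  2 to go: {9,10} 2
  3 to go: {8,9,10} 2
  4 to go: {6,8,9,10} 2  {7,8,9,10} 2
  5 to go: {6,7,8,9,10} 4
  6 to go: {5,6,7,8,9,10} 4
  7 to go: {0,5,6,7,8,9,10} 4  {4,5,6,7,8,9,10} 4
  8 to go: {0,4,5,6,7,8,9,10} 8  {3,4,5,6,7,8,9,10} 4
  9 to go: {0,3,4,5,6,7,8,9,10} 12  {2,3,4,5,6,7,8,9,10} 4
  if 0:b drops first: 4 orders
  if 1:a drops first: 16 orders
heap linearizations: 20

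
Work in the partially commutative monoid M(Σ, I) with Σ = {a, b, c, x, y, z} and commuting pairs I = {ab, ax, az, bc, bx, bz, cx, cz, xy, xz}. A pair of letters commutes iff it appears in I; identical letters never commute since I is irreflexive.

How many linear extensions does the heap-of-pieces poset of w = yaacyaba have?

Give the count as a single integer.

3

piece 0:y — minimal
piece 1:a rests on {0:y}
piece 2:a rests on {1:a}
piece 3:c rests on {2:a}
piece 4:y rests on {3:c}
piece 5:a rests on {4:y}
piece 6:b rests on {4:y}
piece 7:a rests on {5:a}
minimal pieces: {0:y}
ways to finish when only these pieces remain (= sum over removing one remaining piece with nothing left below it):
  1 left: {6}→1  {7}→1
  2 left: {5,7}→1  {6,7}→2
  3 left: {5,6,7}→3
  4 left: {4,5,6,7}→3
  5 left: {3,4,5,6,7}→3
  6 left: {2,3,4,5,6,7}→3
  placing 0:y first → 3 extensions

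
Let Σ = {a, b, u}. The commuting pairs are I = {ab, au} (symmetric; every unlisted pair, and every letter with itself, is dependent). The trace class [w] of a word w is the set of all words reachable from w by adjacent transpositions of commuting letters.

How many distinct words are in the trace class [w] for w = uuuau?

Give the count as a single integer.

#0=u has no predecessor
#1=u depends on [0:u]
#2=u depends on [1:u]
#3=a has no predecessor
#4=u depends on [2:u]
sources: [0:u, 3:a]
N(rest) = Σ N(rest − s) over sources s of rest; N(one piece) = 1:
  size 1 → [3]=1  [4]=1
  size 2 → [2,4]=1  [3,4]=2
  size 3 → [1,2,4]=1  [2,3,4]=3
  first=0(u) contributes 4
  first=3(a) contributes 1
|[w]| = 5

5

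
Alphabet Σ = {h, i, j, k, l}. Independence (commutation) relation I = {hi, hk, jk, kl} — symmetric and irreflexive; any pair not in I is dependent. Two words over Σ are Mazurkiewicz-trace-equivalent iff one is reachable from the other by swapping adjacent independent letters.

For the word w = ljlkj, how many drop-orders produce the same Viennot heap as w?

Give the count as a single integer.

5

0(l) covers ∅
1(j) covers 0:l
2(l) covers 1:j
3(k) covers ∅
4(j) covers 2:l
floor of heap: 0:l, 3:k
completions by unplaced set U, small U first (add the entries for U minus each lowest piece of U):
  |U|=1: {3}:1  {4}:1
  |U|=2: {2,4}:1  {3,4}:2
  |U|=3: {1,2,4}:1  {2,3,4}:3
  start at 0(l): 4
  start at 3(k): 1
sum over floor = 5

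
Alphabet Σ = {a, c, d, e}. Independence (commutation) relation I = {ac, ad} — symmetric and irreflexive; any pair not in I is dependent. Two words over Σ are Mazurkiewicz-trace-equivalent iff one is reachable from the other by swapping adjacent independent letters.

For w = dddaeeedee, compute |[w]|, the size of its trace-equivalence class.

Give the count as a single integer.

4

drop 0:d onto floor
drop 1:d onto {0:d}
drop 2:d onto {1:d}
drop 3:a onto floor
drop 4:e onto {2:d, 3:a}
drop 5:e onto {4:e}
drop 6:e onto {5:e}
drop 7:d onto {6:e}
drop 8:e onto {7:d}
drop 9:e onto {8:e}
ground layer = {0:d, 3:a}
drop-orders for the pieces not yet dropped (sum over which currently-grounded one goes next):
  1 to go: {9} 1
  2 to go: {8,9} 1
  3 to go: {7,8,9} 1
  4 to go: {6,7,8,9} 1
  5 to go: {5,6,7,8,9} 1
  6 to go: {4,5,6,7,8,9} 1
  7 to go: {2,4,5,6,7,8,9} 1  {3,4,5,6,7,8,9} 1
  8 to go: {1,2,4,5,6,7,8,9} 1  {2,3,4,5,6,7,8,9} 2
  if 0:d drops first: 3 orders
  if 3:a drops first: 1 orders
heap linearizations: 4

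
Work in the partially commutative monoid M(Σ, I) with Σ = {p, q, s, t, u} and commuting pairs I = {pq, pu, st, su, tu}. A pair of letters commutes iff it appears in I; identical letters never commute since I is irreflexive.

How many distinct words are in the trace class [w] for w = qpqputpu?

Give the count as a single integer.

0(q) covers ∅
1(p) covers ∅
2(q) covers 0:q
3(p) covers 1:p
4(u) covers 2:q
5(t) covers 2:q, 3:p
6(p) covers 5:t
7(u) covers 4:u
floor of heap: 0:q, 1:p
completions by unplaced set U, small U first (add the entries for U minus each lowest piece of U):
  |U|=1: {6}:1  {7}:1
  |U|=2: {4,7}:1  {5,6}:1  {6,7}:2
  |U|=3: {3,5,6}:1  {4,6,7}:3  {5,6,7}:3
  |U|=4: {1,3,5,6}:1  {3,5,6,7}:4  {4,5,6,7}:6
  |U|=5: {1,3,5,6,7}:5  {2,4,5,6,7}:6  {3,4,5,6,7}:10
  |U|=6: {0,2,4,5,6,7}:6  {1,3,4,5,6,7}:15  {2,3,4,5,6,7}:16
  start at 0(q): 31
  start at 1(p): 22
sum over floor = 53

53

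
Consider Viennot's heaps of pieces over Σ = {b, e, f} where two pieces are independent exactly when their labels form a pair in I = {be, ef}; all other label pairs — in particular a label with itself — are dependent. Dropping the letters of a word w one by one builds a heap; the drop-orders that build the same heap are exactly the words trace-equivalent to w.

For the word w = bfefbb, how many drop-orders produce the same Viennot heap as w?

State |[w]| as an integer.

piece 0:b — minimal
piece 1:f rests on {0:b}
piece 2:e — minimal
piece 3:f rests on {1:f}
piece 4:b rests on {3:f}
piece 5:b rests on {4:b}
minimal pieces: {0:b, 2:e}
ways to finish when only these pieces remain (= sum over removing one remaining piece with nothing left below it):
  1 left: {2}→1  {5}→1
  2 left: {2,5}→2  {4,5}→1
  3 left: {2,4,5}→3  {3,4,5}→1
  4 left: {1,3,4,5}→1  {2,3,4,5}→4
  placing 0:b first → 5 extensions
  placing 2:e first → 1 extensions
total linear extensions = 6

6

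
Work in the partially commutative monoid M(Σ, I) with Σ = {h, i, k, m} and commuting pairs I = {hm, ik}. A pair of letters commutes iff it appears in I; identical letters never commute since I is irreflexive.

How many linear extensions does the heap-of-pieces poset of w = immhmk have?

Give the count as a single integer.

4

#0=i has no predecessor
#1=m depends on [0:i]
#2=m depends on [1:m]
#3=h depends on [0:i]
#4=m depends on [2:m]
#5=k depends on [3:h, 4:m]
sources: [0:i]
N(rest) = Σ N(rest − s) over sources s of rest; N(one piece) = 1:
  size 1 → [5]=1
  size 2 → [3,5]=1  [4,5]=1
  size 3 → [2,4,5]=1  [3,4,5]=2
  size 4 → [1,2,4,5]=1  [2,3,4,5]=3
  first=0(i) contributes 4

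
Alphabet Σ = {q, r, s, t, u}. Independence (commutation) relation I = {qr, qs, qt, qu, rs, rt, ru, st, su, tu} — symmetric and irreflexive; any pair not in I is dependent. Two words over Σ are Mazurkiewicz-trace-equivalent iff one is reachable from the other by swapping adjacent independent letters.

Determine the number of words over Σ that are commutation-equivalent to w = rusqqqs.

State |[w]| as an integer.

#0=r has no predecessor
#1=u has no predecessor
#2=s has no predecessor
#3=q has no predecessor
#4=q depends on [3:q]
#5=q depends on [4:q]
#6=s depends on [2:s]
sources: [0:r, 1:u, 2:s, 3:q]
N(rest) = Σ N(rest − s) over sources s of rest; N(one piece) = 1:
  size 1 → [0]=1  [1]=1  [5]=1  [6]=1
  size 2 → [0,1]=2  [0,5]=2  [0,6]=2  [1,5]=2  [1,6]=2  [2,6]=1  [4,5]=1  [5,6]=2
  size 3 → [0,1,5]=6  [0,1,6]=6  [0,2,6]=3  [0,4,5]=3  [0,5,6]=6  [1,2,6]=3  [1,4,5]=3  [1,5,6]=6  [2,5,6]=3  [3,4,5]=1  [4,5,6]=3
  size 4 → [0,1,2,6]=12  [0,1,4,5]=12  [0,1,5,6]=24  [0,2,5,6]=12  [0,3,4,5]=4  [0,4,5,6]=12  [1,2,5,6]=12  [1,3,4,5]=4  [1,4,5,6]=12  [2,4,5,6]=6  [3,4,5,6]=4
  size 5 → [0,1,2,5,6]=60  [0,1,3,4,5]=20  [0,1,4,5,6]=60  [0,2,4,5,6]=30  [0,3,4,5,6]=20  [1,2,4,5,6]=30  [1,3,4,5,6]=20  [2,3,4,5,6]=10
  first=0(r) contributes 60
  first=1(u) contributes 60
  first=2(s) contributes 120
  first=3(q) contributes 180
|[w]| = 420

420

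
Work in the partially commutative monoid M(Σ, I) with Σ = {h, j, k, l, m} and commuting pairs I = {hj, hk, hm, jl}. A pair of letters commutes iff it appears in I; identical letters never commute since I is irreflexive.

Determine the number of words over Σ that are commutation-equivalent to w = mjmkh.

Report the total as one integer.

5

0(m) covers ∅
1(j) covers 0:m
2(m) covers 1:j
3(k) covers 2:m
4(h) covers ∅
floor of heap: 0:m, 4:h
completions by unplaced set U, small U first (add the entries for U minus each lowest piece of U):
  |U|=1: {3}:1  {4}:1
  |U|=2: {2,3}:1  {3,4}:2
  |U|=3: {1,2,3}:1  {2,3,4}:3
  start at 0(m): 4
  start at 4(h): 1
sum over floor = 5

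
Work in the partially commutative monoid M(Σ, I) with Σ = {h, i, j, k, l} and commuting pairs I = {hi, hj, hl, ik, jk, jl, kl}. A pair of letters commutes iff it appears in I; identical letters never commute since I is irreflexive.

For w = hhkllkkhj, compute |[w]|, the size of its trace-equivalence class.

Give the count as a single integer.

drop 0:h onto floor
drop 1:h onto {0:h}
drop 2:k onto {1:h}
drop 3:l onto floor
drop 4:l onto {3:l}
drop 5:k onto {2:k}
drop 6:k onto {5:k}
drop 7:h onto {6:k}
drop 8:j onto floor
ground layer = {0:h, 3:l, 8:j}
drop-orders for the pieces not yet dropped (sum over which currently-grounded one goes next):
  1 to go: {4} 1  {7} 1  {8} 1
  2 to go: {3,4} 1  {4,7} 2  {4,8} 2  {6,7} 1  {7,8} 2
  3 to go: {3,4,7} 3  {3,4,8} 3  {4,6,7} 3  {4,7,8} 6  {5,6,7} 1  {6,7,8} 3
  4 to go: {2,5,6,7} 1  {3,4,6,7} 6  {3,4,7,8} 12  {4,5,6,7} 4  {4,6,7,8} 12  {5,6,7,8} 4
  5 to go: {1,2,5,6,7} 1  {2,4,5,6,7} 5  {2,5,6,7,8} 5  {3,4,5,6,7} 10  {3,4,6,7,8} 30  {4,5,6,7,8} 20
  6 to go: {0,1,2,5,6,7} 1  {1,2,4,5,6,7} 6  {1,2,5,6,7,8} 6  {2,3,4,5,6,7} 15  {2,4,5,6,7,8} 30  {3,4,5,6,7,8} 60
  7 to go: {0,1,2,4,5,6,7} 7  {0,1,2,5,6,7,8} 7  {1,2,3,4,5,6,7} 21  {1,2,4,5,6,7,8} 42  {2,3,4,5,6,7,8} 105
  if 0:h drops first: 168 orders
  if 3:l drops first: 56 orders
  if 8:j drops first: 28 orders
heap linearizations: 252

252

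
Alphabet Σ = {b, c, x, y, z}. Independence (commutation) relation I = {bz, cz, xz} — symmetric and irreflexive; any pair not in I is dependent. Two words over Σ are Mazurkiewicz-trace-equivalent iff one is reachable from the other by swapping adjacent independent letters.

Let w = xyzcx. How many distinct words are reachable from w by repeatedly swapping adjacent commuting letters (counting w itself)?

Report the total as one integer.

0(x) covers ∅
1(y) covers 0:x
2(z) covers 1:y
3(c) covers 1:y
4(x) covers 3:c
floor of heap: 0:x
completions by unplaced set U, small U first (add the entries for U minus each lowest piece of U):
  |U|=1: {2}:1  {4}:1
  |U|=2: {2,4}:2  {3,4}:1
  |U|=3: {2,3,4}:3
  start at 0(x): 3

3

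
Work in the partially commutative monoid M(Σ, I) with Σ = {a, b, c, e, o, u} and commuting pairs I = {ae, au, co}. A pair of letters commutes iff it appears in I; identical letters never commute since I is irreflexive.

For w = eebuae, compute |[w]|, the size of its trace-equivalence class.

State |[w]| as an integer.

#0=e has no predecessor
#1=e depends on [0:e]
#2=b depends on [1:e]
#3=u depends on [2:b]
#4=a depends on [2:b]
#5=e depends on [3:u]
sources: [0:e]
N(rest) = Σ N(rest − s) over sources s of rest; N(one piece) = 1:
  size 1 → [4]=1  [5]=1
  size 2 → [3,5]=1  [4,5]=2
  size 3 → [3,4,5]=3
  size 4 → [2,3,4,5]=3
  first=0(e) contributes 3

3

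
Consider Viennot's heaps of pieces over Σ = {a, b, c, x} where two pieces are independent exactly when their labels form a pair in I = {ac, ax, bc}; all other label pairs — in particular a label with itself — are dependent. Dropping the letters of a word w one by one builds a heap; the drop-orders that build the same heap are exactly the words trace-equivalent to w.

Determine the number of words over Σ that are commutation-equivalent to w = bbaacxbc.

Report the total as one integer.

34

piece 0:b — minimal
piece 1:b rests on {0:b}
piece 2:a rests on {1:b}
piece 3:a rests on {2:a}
piece 4:c — minimal
piece 5:x rests on {1:b, 4:c}
piece 6:b rests on {3:a, 5:x}
piece 7:c rests on {5:x}
minimal pieces: {0:b, 4:c}
ways to finish when only these pieces remain (= sum over removing one remaining piece with nothing left below it):
  1 left: {6}→1  {7}→1
  2 left: {3,6}→1  {6,7}→2
  3 left: {2,3,6}→1  {3,6,7}→3  {5,6,7}→2
  4 left: {2,3,6,7}→4  {3,5,6,7}→5  {4,5,6,7}→2
  5 left: {2,3,5,6,7}→9  {3,4,5,6,7}→7
  6 left: {1,2,3,5,6,7}→9  {2,3,4,5,6,7}→16
  placing 0:b first → 25 extensions
  placing 4:c first → 9 extensions
total linear extensions = 34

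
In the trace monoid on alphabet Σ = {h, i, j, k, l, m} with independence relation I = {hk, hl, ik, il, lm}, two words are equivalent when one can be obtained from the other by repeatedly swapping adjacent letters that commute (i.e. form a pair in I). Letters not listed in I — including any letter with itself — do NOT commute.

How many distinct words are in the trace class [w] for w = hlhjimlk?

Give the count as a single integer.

9

#0=h has no predecessor
#1=l has no predecessor
#2=h depends on [0:h]
#3=j depends on [1:l, 2:h]
#4=i depends on [3:j]
#5=m depends on [4:i]
#6=l depends on [3:j]
#7=k depends on [5:m, 6:l]
sources: [0:h, 1:l]
N(rest) = Σ N(rest − s) over sources s of rest; N(one piece) = 1:
  size 1 → [7]=1
  size 2 → [5,7]=1  [6,7]=1
  size 3 → [4,5,7]=1  [5,6,7]=2
  size 4 → [4,5,6,7]=3
  size 5 → [3,4,5,6,7]=3
  size 6 → [1,3,4,5,6,7]=3  [2,3,4,5,6,7]=3
  first=0(h) contributes 6
  first=1(l) contributes 3
|[w]| = 9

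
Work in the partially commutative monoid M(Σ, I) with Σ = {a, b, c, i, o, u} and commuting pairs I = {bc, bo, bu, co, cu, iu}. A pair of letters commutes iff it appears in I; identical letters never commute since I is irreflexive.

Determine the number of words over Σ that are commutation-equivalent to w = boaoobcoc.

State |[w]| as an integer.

#0=b has no predecessor
#1=o has no predecessor
#2=a depends on [0:b, 1:o]
#3=o depends on [2:a]
#4=o depends on [3:o]
#5=b depends on [2:a]
#6=c depends on [2:a]
#7=o depends on [4:o]
#8=c depends on [6:c]
sources: [0:b, 1:o]
N(rest) = Σ N(rest − s) over sources s of rest; N(one piece) = 1:
  size 1 → [5]=1  [7]=1  [8]=1
  size 2 → [4,7]=1  [5,7]=2  [5,8]=2  [6,8]=1  [7,8]=2
  size 3 → [3,4,7]=1  [4,5,7]=3  [4,7,8]=3  [5,6,8]=3  [5,7,8]=6  [6,7,8]=3
  size 4 → [3,4,5,7]=4  [3,4,7,8]=4  [4,5,7,8]=12  [4,6,7,8]=6  [5,6,7,8]=12
  size 5 → [3,4,5,7,8]=20  [3,4,6,7,8]=10  [4,5,6,7,8]=30
  size 6 → [3,4,5,6,7,8]=60
  size 7 → [2,3,4,5,6,7,8]=60
  first=0(b) contributes 60
  first=1(o) contributes 60
|[w]| = 120

120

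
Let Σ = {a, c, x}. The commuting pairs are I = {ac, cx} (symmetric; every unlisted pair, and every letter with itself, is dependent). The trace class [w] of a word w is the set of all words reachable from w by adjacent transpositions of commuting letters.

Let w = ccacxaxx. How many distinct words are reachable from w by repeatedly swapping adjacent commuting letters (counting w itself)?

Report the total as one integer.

piece 0:c — minimal
piece 1:c rests on {0:c}
piece 2:a — minimal
piece 3:c rests on {1:c}
piece 4:x rests on {2:a}
piece 5:a rests on {4:x}
piece 6:x rests on {5:a}
piece 7:x rests on {6:x}
minimal pieces: {0:c, 2:a}
ways to finish when only these pieces remain (= sum over removing one remaining piece with nothing left below it):
  1 left: {3}→1  {7}→1
  2 left: {1,3}→1  {3,7}→2  {6,7}→1
  3 left: {0,1,3}→1  {1,3,7}→3  {3,6,7}→3  {5,6,7}→1
  4 left: {0,1,3,7}→4  {1,3,6,7}→6  {3,5,6,7}→4  {4,5,6,7}→1
  5 left: {0,1,3,6,7}→10  {1,3,5,6,7}→10  {2,4,5,6,7}→1  {3,4,5,6,7}→5
  6 left: {0,1,3,5,6,7}→20  {1,3,4,5,6,7}→15  {2,3,4,5,6,7}→6
  placing 0:c first → 21 extensions
  placing 2:a first → 35 extensions
total linear extensions = 56

56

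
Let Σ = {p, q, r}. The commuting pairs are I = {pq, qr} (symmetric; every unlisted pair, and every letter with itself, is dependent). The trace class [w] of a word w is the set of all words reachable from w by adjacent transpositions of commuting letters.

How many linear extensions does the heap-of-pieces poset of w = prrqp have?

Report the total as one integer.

5

drop 0:p onto floor
drop 1:r onto {0:p}
drop 2:r onto {1:r}
drop 3:q onto floor
drop 4:p onto {2:r}
ground layer = {0:p, 3:q}
drop-orders for the pieces not yet dropped (sum over which currently-grounded one goes next):
  1 to go: {3} 1  {4} 1
  2 to go: {2,4} 1  {3,4} 2
  3 to go: {1,2,4} 1  {2,3,4} 3
  if 0:p drops first: 4 orders
  if 3:q drops first: 1 orders
heap linearizations: 5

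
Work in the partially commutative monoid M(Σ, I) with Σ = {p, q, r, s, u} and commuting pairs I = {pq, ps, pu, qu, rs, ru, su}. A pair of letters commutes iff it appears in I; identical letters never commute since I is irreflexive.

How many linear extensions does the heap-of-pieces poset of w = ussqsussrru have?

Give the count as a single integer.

1650

piece 0:u — minimal
piece 1:s — minimal
piece 2:s rests on {1:s}
piece 3:q rests on {2:s}
piece 4:s rests on {3:q}
piece 5:u rests on {0:u}
piece 6:s rests on {4:s}
piece 7:s rests on {6:s}
piece 8:r rests on {3:q}
piece 9:r rests on {8:r}
piece 10:u rests on {5:u}
minimal pieces: {0:u, 1:s}
ways to finish when only these pieces remain (= sum over removing one remaining piece with nothing left below it):
  1 left: {7}→1  {9}→1  {10}→1
  2 left: {5,10}→1  {6,7}→1  {7,9}→2  {7,10}→2  {8,9}→1  {9,10}→2
  3 left: {0,5,10}→1  {4,6,7}→1  {5,7,10}→3  {5,9,10}→3  {6,7,9}→3  {6,7,10}→3  {7,8,9}→3  {7,9,10}→6  {8,9,10}→3
  4 left: {0,5,7,10}→4  {0,5,9,10}→4  {4,6,7,9}→4  {4,6,7,10}→4  {5,6,7,10}→6  {5,7,9,10}→12  {5,8,9,10}→6  {6,7,8,9}→6  {6,7,9,10}→12  {7,8,9,10}→12
  5 left: {0,5,6,7,10}→10  {0,5,7,9,10}→20  {0,5,8,9,10}→10  {4,5,6,7,10}→10  {4,6,7,8,9}→10  {4,6,7,9,10}→20  {5,6,7,9,10}→30  {5,7,8,9,10}→30  {6,7,8,9,10}→30
  6 left: {0,4,5,6,7,10}→20  {0,5,6,7,9,10}→60  {0,5,7,8,9,10}→60  {3,4,6,7,8,9}→10  {4,5,6,7,9,10}→60  {4,6,7,8,9,10}→60  {5,6,7,8,9,10}→90
  7 left: {0,4,5,6,7,9,10}→140  {0,5,6,7,8,9,10}→210  {2,3,4,6,7,8,9}→10  {3,4,6,7,8,9,10}→70  {4,5,6,7,8,9,10}→210
  8 left: {0,4,5,6,7,8,9,10}→560  {1,2,3,4,6,7,8,9}→10  {2,3,4,6,7,8,9,10}→80  {3,4,5,6,7,8,9,10}→280
  9 left: {0,3,4,5,6,7,8,9,10}→840  {1,2,3,4,6,7,8,9,10}→90  {2,3,4,5,6,7,8,9,10}→360
  placing 0:u first → 450 extensions
  placing 1:s first → 1200 extensions
total linear extensions = 1650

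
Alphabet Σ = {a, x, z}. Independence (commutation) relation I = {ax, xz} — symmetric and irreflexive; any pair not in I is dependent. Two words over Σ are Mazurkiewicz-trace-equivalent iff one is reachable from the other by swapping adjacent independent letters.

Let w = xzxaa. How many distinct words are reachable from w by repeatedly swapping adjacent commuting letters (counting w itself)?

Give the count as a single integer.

10

#0=x has no predecessor
#1=z has no predecessor
#2=x depends on [0:x]
#3=a depends on [1:z]
#4=a depends on [3:a]
sources: [0:x, 1:z]
N(rest) = Σ N(rest − s) over sources s of rest; N(one piece) = 1:
  size 1 → [2]=1  [4]=1
  size 2 → [0,2]=1  [2,4]=2  [3,4]=1
  size 3 → [0,2,4]=3  [1,3,4]=1  [2,3,4]=3
  first=0(x) contributes 4
  first=1(z) contributes 6
|[w]| = 10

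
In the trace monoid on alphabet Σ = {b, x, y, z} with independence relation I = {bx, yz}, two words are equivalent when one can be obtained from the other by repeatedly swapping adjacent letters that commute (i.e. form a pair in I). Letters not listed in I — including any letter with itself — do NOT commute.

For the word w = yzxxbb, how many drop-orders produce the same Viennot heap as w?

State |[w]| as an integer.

12

piece 0:y — minimal
piece 1:z — minimal
piece 2:x rests on {0:y, 1:z}
piece 3:x rests on {2:x}
piece 4:b rests on {0:y, 1:z}
piece 5:b rests on {4:b}
minimal pieces: {0:y, 1:z}
ways to finish when only these pieces remain (= sum over removing one remaining piece with nothing left below it):
  1 left: {3}→1  {5}→1
  2 left: {2,3}→1  {3,5}→2  {4,5}→1
  3 left: {2,3,5}→3  {3,4,5}→3
  4 left: {2,3,4,5}→6
  placing 0:y first → 6 extensions
  placing 1:z first → 6 extensions
total linear extensions = 12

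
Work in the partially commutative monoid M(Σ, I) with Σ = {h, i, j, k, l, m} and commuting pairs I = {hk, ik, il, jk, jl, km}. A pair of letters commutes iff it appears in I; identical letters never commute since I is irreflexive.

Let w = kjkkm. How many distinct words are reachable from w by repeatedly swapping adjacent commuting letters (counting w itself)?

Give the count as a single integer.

drop 0:k onto floor
drop 1:j onto floor
drop 2:k onto {0:k}
drop 3:k onto {2:k}
drop 4:m onto {1:j}
ground layer = {0:k, 1:j}
drop-orders for the pieces not yet dropped (sum over which currently-grounded one goes next):
  1 to go: {3} 1  {4} 1
  2 to go: {1,4} 1  {2,3} 1  {3,4} 2
  3 to go: {0,2,3} 1  {1,3,4} 3  {2,3,4} 3
  if 0:k drops first: 6 orders
  if 1:j drops first: 4 orders
heap linearizations: 10

10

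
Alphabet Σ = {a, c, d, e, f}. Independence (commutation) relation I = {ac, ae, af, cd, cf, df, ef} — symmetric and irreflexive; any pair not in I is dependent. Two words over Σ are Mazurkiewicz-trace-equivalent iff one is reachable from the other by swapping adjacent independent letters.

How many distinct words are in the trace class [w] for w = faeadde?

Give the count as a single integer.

#0=f has no predecessor
#1=a has no predecessor
#2=e has no predecessor
#3=a depends on [1:a]
#4=d depends on [2:e, 3:a]
#5=d depends on [4:d]
#6=e depends on [5:d]
sources: [0:f, 1:a, 2:e]
N(rest) = Σ N(rest − s) over sources s of rest; N(one piece) = 1:
  size 1 → [0]=1  [6]=1
  size 2 → [0,6]=2  [5,6]=1
  size 3 → [0,5,6]=3  [4,5,6]=1
  size 4 → [0,4,5,6]=4  [2,4,5,6]=1  [3,4,5,6]=1
  size 5 → [0,2,4,5,6]=5  [0,3,4,5,6]=5  [1,3,4,5,6]=1  [2,3,4,5,6]=2
  first=0(f) contributes 3
  first=1(a) contributes 12
  first=2(e) contributes 6
|[w]| = 21

21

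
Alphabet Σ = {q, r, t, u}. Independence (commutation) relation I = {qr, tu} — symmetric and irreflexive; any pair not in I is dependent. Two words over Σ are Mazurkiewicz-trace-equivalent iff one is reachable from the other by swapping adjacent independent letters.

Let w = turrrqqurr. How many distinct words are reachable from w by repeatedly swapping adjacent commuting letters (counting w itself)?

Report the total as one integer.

20

0(t) covers ∅
1(u) covers ∅
2(r) covers 0:t, 1:u
3(r) covers 2:r
4(r) covers 3:r
5(q) covers 0:t, 1:u
6(q) covers 5:q
7(u) covers 4:r, 6:q
8(r) covers 7:u
9(r) covers 8:r
floor of heap: 0:t, 1:u
completions by unplaced set U, small U first (add the entries for U minus each lowest piece of U):
  |U|=1: {9}:1
  |U|=2: {8,9}:1
  |U|=3: {7,8,9}:1
  |U|=4: {4,7,8,9}:1  {6,7,8,9}:1
  |U|=5: {3,4,7,8,9}:1  {4,6,7,8,9}:2  {5,6,7,8,9}:1
  |U|=6: {2,3,4,7,8,9}:1  {3,4,6,7,8,9}:3  {4,5,6,7,8,9}:3
  |U|=7: {2,3,4,6,7,8,9}:4  {3,4,5,6,7,8,9}:6
  |U|=8: {2,3,4,5,6,7,8,9}:10
  start at 0(t): 10
  start at 1(u): 10
sum over floor = 20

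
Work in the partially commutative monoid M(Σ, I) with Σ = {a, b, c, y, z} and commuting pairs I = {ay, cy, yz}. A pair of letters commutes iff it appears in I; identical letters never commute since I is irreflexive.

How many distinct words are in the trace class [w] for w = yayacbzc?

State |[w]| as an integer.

0(y) covers ∅
1(a) covers ∅
2(y) covers 0:y
3(a) covers 1:a
4(c) covers 3:a
5(b) covers 2:y, 4:c
6(z) covers 5:b
7(c) covers 6:z
floor of heap: 0:y, 1:a
completions by unplaced set U, small U first (add the entries for U minus each lowest piece of U):
  |U|=1: {7}:1
  |U|=2: {6,7}:1
  |U|=3: {5,6,7}:1
  |U|=4: {2,5,6,7}:1  {4,5,6,7}:1
  |U|=5: {0,2,5,6,7}:1  {2,4,5,6,7}:2  {3,4,5,6,7}:1
  |U|=6: {0,2,4,5,6,7}:3  {1,3,4,5,6,7}:1  {2,3,4,5,6,7}:3
  start at 0(y): 4
  start at 1(a): 6
sum over floor = 10

10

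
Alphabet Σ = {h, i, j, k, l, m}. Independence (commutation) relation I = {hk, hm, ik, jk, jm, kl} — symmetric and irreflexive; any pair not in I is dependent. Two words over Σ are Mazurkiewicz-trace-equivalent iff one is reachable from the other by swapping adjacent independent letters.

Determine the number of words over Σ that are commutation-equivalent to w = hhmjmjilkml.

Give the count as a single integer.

#0=h has no predecessor
#1=h depends on [0:h]
#2=m has no predecessor
#3=j depends on [1:h]
#4=m depends on [2:m]
#5=j depends on [3:j]
#6=i depends on [4:m, 5:j]
#7=l depends on [6:i]
#8=k depends on [4:m]
#9=m depends on [7:l, 8:k]
#10=l depends on [9:m]
sources: [0:h, 2:m]
N(rest) = Σ N(rest − s) over sources s of rest; N(one piece) = 1:
  size 1 → [10]=1
  size 2 → [9,10]=1
  size 3 → [7,9,10]=1  [8,9,10]=1
  size 4 → [6,7,9,10]=1  [7,8,9,10]=2
  size 5 → [5,6,7,9,10]=1  [6,7,8,9,10]=3
  size 6 → [3,5,6,7,9,10]=1  [4,6,7,8,9,10]=3  [5,6,7,8,9,10]=4
  size 7 → [1,3,5,6,7,9,10]=1  [2,4,6,7,8,9,10]=3  [3,5,6,7,8,9,10]=5  [4,5,6,7,8,9,10]=7
  size 8 → [0,1,3,5,6,7,9,10]=1  [1,3,5,6,7,8,9,10]=6  [2,4,5,6,7,8,9,10]=10  [3,4,5,6,7,8,9,10]=12
  size 9 → [0,1,3,5,6,7,8,9,10]=7  [1,3,4,5,6,7,8,9,10]=18  [2,3,4,5,6,7,8,9,10]=22
  first=0(h) contributes 40
  first=2(m) contributes 25
|[w]| = 65

65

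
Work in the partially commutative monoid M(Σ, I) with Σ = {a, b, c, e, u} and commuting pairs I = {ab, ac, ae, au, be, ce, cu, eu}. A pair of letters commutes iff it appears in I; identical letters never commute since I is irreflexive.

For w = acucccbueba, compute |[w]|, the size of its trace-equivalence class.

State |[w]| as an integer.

2475

0(a) covers ∅
1(c) covers ∅
2(u) covers ∅
3(c) covers 1:c
4(c) covers 3:c
5(c) covers 4:c
6(b) covers 2:u, 5:c
7(u) covers 6:b
8(e) covers ∅
9(b) covers 7:u
10(a) covers 0:a
floor of heap: 0:a, 1:c, 2:u, 8:e
completions by unplaced set U, small U first (add the entries for U minus each lowest piece of U):
  |U|=1: {8}:1  {9}:1  {10}:1
  |U|=2: {0,10}:1  {7,9}:1  {8,9}:2  {8,10}:2  {9,10}:2
  |U|=3: {0,8,10}:3  {0,9,10}:3  {6,7,9}:1  {7,8,9}:3  {7,9,10}:3  {8,9,10}:6
  |U|=4: {0,7,9,10}:6  {0,8,9,10}:12  {2,6,7,9}:1  {5,6,7,9}:1  {6,7,8,9}:4  {6,7,9,10}:4  {7,8,9,10}:12
  |U|=5: {0,6,7,9,10}:10  {0,7,8,9,10}:30  {2,5,6,7,9}:2  {2,6,7,8,9}:5  {2,6,7,9,10}:5  {4,5,6,7,9}:1  {5,6,7,8,9}:5  {5,6,7,9,10}:5  {6,7,8,9,10}:20
  |U|=6: {0,2,6,7,9,10}:15  {0,5,6,7,9,10}:15  {0,6,7,8,9,10}:60  {2,4,5,6,7,9}:3  {2,5,6,7,8,9}:12  {2,5,6,7,9,10}:12  {2,6,7,8,9,10}:30  {3,4,5,6,7,9}:1  {4,5,6,7,8,9}:6  {4,5,6,7,9,10}:6  {5,6,7,8,9,10}:30
  |U|=7: {0,2,5,6,7,9,10}:42  {0,2,6,7,8,9,10}:105  {0,4,5,6,7,9,10}:21  {0,5,6,7,8,9,10}:105  {1,3,4,5,6,7,9}:1  {2,3,4,5,6,7,9}:4  {2,4,5,6,7,8,9}:21  {2,4,5,6,7,9,10}:21  {2,5,6,7,8,9,10}:84  {3,4,5,6,7,8,9}:7  {3,4,5,6,7,9,10}:7  {4,5,6,7,8,9,10}:42
  |U|=8: {0,2,4,5,6,7,9,10}:84  {0,2,5,6,7,8,9,10}:336  {0,3,4,5,6,7,9,10}:28  {0,4,5,6,7,8,9,10}:168  {1,2,3,4,5,6,7,9}:5  {1,3,4,5,6,7,8,9}:8  {1,3,4,5,6,7,9,10}:8  {2,3,4,5,6,7,8,9}:32  {2,3,4,5,6,7,9,10}:32  {2,4,5,6,7,8,9,10}:168  {3,4,5,6,7,8,9,10}:56
  |U|=9: {0,1,3,4,5,6,7,9,10}:36  {0,2,3,4,5,6,7,9,10}:144  {0,2,4,5,6,7,8,9,10}:756  {0,3,4,5,6,7,8,9,10}:252  {1,2,3,4,5,6,7,8,9}:45  {1,2,3,4,5,6,7,9,10}:45  {1,3,4,5,6,7,8,9,10}:72  {2,3,4,5,6,7,8,9,10}:288
  start at 0(a): 450
  start at 1(c): 1440
  start at 2(u): 360
  start at 8(e): 225
sum over floor = 2475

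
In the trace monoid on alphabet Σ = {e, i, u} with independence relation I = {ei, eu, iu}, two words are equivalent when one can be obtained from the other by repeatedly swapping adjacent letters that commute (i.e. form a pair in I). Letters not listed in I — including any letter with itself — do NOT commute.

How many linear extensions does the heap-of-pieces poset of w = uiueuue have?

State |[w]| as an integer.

105

0(u) covers ∅
1(i) covers ∅
2(u) covers 0:u
3(e) covers ∅
4(u) covers 2:u
5(u) covers 4:u
6(e) covers 3:e
floor of heap: 0:u, 1:i, 3:e
completions by unplaced set U, small U first (add the entries for U minus each lowest piece of U):
  |U|=1: {1}:1  {5}:1  {6}:1
  |U|=2: {1,5}:2  {1,6}:2  {3,6}:1  {4,5}:1  {5,6}:2
  |U|=3: {1,3,6}:3  {1,4,5}:3  {1,5,6}:6  {2,4,5}:1  {3,5,6}:3  {4,5,6}:3
  |U|=4: {0,2,4,5}:1  {1,2,4,5}:4  {1,3,5,6}:12  {1,4,5,6}:12  {2,4,5,6}:4  {3,4,5,6}:6
  |U|=5: {0,1,2,4,5}:5  {0,2,4,5,6}:5  {1,2,4,5,6}:20  {1,3,4,5,6}:30  {2,3,4,5,6}:10
  start at 0(u): 60
  start at 1(i): 15
  start at 3(e): 30
sum over floor = 105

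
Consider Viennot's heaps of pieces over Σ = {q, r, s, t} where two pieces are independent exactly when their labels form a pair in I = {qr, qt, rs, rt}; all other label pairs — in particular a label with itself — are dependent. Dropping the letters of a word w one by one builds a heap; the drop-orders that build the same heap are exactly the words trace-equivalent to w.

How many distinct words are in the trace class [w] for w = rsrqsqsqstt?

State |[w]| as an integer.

piece 0:r — minimal
piece 1:s — minimal
piece 2:r rests on {0:r}
piece 3:q rests on {1:s}
piece 4:s rests on {3:q}
piece 5:q rests on {4:s}
piece 6:s rests on {5:q}
piece 7:q rests on {6:s}
piece 8:s rests on {7:q}
piece 9:t rests on {8:s}
piece 10:t rests on {9:t}
minimal pieces: {0:r, 1:s}
ways to finish when only these pieces remain (= sum over removing one remaining piece with nothing left below it):
  1 left: {2}→1  {10}→1
  2 left: {0,2}→1  {2,10}→2  {9,10}→1
  3 left: {0,2,10}→3  {2,9,10}→3  {8,9,10}→1
  4 left: {0,2,9,10}→6  {2,8,9,10}→4  {7,8,9,10}→1
  5 left: {0,2,8,9,10}→10  {2,7,8,9,10}→5  {6,7,8,9,10}→1
  6 left: {0,2,7,8,9,10}→15  {2,6,7,8,9,10}→6  {5,6,7,8,9,10}→1
  7 left: {0,2,6,7,8,9,10}→21  {2,5,6,7,8,9,10}→7  {4,5,6,7,8,9,10}→1
  8 left: {0,2,5,6,7,8,9,10}→28  {2,4,5,6,7,8,9,10}→8  {3,4,5,6,7,8,9,10}→1
  9 left: {0,2,4,5,6,7,8,9,10}→36  {1,3,4,5,6,7,8,9,10}→1  {2,3,4,5,6,7,8,9,10}→9
  placing 0:r first → 10 extensions
  placing 1:s first → 45 extensions
total linear extensions = 55

55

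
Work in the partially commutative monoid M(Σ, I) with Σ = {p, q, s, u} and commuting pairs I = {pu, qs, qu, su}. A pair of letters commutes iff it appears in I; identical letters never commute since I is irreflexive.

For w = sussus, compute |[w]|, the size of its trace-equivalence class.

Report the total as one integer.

15

drop 0:s onto floor
drop 1:u onto floor
drop 2:s onto {0:s}
drop 3:s onto {2:s}
drop 4:u onto {1:u}
drop 5:s onto {3:s}
ground layer = {0:s, 1:u}
drop-orders for the pieces not yet dropped (sum over which currently-grounded one goes next):
  1 to go: {4} 1  {5} 1
  2 to go: {1,4} 1  {3,5} 1  {4,5} 2
  3 to go: {1,4,5} 3  {2,3,5} 1  {3,4,5} 3
  4 to go: {0,2,3,5} 1  {1,3,4,5} 6  {2,3,4,5} 4
  if 0:s drops first: 10 orders
  if 1:u drops first: 5 orders
heap linearizations: 15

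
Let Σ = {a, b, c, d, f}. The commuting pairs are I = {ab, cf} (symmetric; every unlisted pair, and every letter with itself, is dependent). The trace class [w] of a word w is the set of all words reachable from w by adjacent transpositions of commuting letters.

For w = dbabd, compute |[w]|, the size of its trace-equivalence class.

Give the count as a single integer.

0(d) covers ∅
1(b) covers 0:d
2(a) covers 0:d
3(b) covers 1:b
4(d) covers 2:a, 3:b
floor of heap: 0:d
completions by unplaced set U, small U first (add the entries for U minus each lowest piece of U):
  |U|=1: {4}:1
  |U|=2: {2,4}:1  {3,4}:1
  |U|=3: {1,3,4}:1  {2,3,4}:2
  start at 0(d): 3

3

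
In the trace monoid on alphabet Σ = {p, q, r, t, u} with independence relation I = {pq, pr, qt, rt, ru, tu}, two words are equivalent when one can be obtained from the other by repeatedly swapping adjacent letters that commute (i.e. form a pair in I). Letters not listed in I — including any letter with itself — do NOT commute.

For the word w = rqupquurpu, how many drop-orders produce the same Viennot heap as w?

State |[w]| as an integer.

11

0(r) covers ∅
1(q) covers 0:r
2(u) covers 1:q
3(p) covers 2:u
4(q) covers 2:u
5(u) covers 3:p, 4:q
6(u) covers 5:u
7(r) covers 4:q
8(p) covers 6:u
9(u) covers 8:p
floor of heap: 0:r
completions by unplaced set U, small U first (add the entries for U minus each lowest piece of U):
  |U|=1: {7}:1  {9}:1
  |U|=2: {7,9}:2  {8,9}:1
  |U|=3: {6,8,9}:1  {7,8,9}:3
  |U|=4: {5,6,8,9}:1  {6,7,8,9}:4
  |U|=5: {3,5,6,8,9}:1  {5,6,7,8,9}:5
  |U|=6: {3,5,6,7,8,9}:6  {4,5,6,7,8,9}:5
  |U|=7: {3,4,5,6,7,8,9}:11
  |U|=8: {2,3,4,5,6,7,8,9}:11
  start at 0(r): 11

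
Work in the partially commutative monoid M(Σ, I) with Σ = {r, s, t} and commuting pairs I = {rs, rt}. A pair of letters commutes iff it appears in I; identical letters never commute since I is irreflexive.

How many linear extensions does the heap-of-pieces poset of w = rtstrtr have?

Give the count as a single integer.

35

#0=r has no predecessor
#1=t has no predecessor
#2=s depends on [1:t]
#3=t depends on [2:s]
#4=r depends on [0:r]
#5=t depends on [3:t]
#6=r depends on [4:r]
sources: [0:r, 1:t]
N(rest) = Σ N(rest − s) over sources s of rest; N(one piece) = 1:
  size 1 → [5]=1  [6]=1
  size 2 → [3,5]=1  [4,6]=1  [5,6]=2
  size 3 → [0,4,6]=1  [2,3,5]=1  [3,5,6]=3  [4,5,6]=3
  size 4 → [0,4,5,6]=4  [1,2,3,5]=1  [2,3,5,6]=4  [3,4,5,6]=6
  size 5 → [0,3,4,5,6]=10  [1,2,3,5,6]=5  [2,3,4,5,6]=10
  first=0(r) contributes 15
  first=1(t) contributes 20
|[w]| = 35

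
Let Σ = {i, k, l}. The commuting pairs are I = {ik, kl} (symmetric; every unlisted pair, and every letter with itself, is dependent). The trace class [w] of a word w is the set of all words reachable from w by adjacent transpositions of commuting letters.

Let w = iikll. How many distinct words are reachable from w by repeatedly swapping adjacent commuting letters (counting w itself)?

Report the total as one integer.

#0=i has no predecessor
#1=i depends on [0:i]
#2=k has no predecessor
#3=l depends on [1:i]
#4=l depends on [3:l]
sources: [0:i, 2:k]
N(rest) = Σ N(rest − s) over sources s of rest; N(one piece) = 1:
  size 1 → [2]=1  [4]=1
  size 2 → [2,4]=2  [3,4]=1
  size 3 → [1,3,4]=1  [2,3,4]=3
  first=0(i) contributes 4
  first=2(k) contributes 1
|[w]| = 5

5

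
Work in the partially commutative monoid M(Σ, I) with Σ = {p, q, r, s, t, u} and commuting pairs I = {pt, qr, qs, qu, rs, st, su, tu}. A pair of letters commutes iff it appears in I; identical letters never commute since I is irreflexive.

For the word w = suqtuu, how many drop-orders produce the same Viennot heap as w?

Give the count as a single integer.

60

drop 0:s onto floor
drop 1:u onto floor
drop 2:q onto floor
drop 3:t onto {2:q}
drop 4:u onto {1:u}
drop 5:u onto {4:u}
ground layer = {0:s, 1:u, 2:q}
drop-orders for the pieces not yet dropped (sum over which currently-grounded one goes next):
  1 to go: {0} 1  {3} 1  {5} 1
  2 to go: {0,3} 2  {0,5} 2  {2,3} 1  {3,5} 2  {4,5} 1
  3 to go: {0,2,3} 3  {0,3,5} 6  {0,4,5} 3  {1,4,5} 1  {2,3,5} 3  {3,4,5} 3
  4 to go: {0,1,4,5} 4  {0,2,3,5} 12  {0,3,4,5} 12  {1,3,4,5} 4  {2,3,4,5} 6
  if 0:s drops first: 10 orders
  if 1:u drops first: 30 orders
  if 2:q drops first: 20 orders
heap linearizations: 60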